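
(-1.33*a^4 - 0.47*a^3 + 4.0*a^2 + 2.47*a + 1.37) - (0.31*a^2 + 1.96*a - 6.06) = -1.33*a^4 - 0.47*a^3 + 3.69*a^2 + 0.51*a + 7.43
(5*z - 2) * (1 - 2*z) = -10*z^2 + 9*z - 2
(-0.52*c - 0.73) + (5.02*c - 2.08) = 4.5*c - 2.81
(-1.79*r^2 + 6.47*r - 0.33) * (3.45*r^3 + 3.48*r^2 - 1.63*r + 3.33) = -6.1755*r^5 + 16.0923*r^4 + 24.2948*r^3 - 17.6552*r^2 + 22.083*r - 1.0989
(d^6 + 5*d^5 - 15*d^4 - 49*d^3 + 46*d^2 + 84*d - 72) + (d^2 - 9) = d^6 + 5*d^5 - 15*d^4 - 49*d^3 + 47*d^2 + 84*d - 81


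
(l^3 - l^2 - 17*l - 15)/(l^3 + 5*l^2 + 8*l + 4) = (l^2 - 2*l - 15)/(l^2 + 4*l + 4)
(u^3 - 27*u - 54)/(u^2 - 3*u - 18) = u + 3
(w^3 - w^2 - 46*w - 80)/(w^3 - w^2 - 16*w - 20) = (w^2 - 3*w - 40)/(w^2 - 3*w - 10)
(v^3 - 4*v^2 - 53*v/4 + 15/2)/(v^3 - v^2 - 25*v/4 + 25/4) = (2*v^2 - 13*v + 6)/(2*v^2 - 7*v + 5)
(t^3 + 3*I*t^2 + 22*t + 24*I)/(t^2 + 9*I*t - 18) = (t^2 - 3*I*t + 4)/(t + 3*I)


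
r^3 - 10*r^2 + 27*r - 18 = (r - 6)*(r - 3)*(r - 1)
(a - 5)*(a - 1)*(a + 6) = a^3 - 31*a + 30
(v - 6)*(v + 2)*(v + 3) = v^3 - v^2 - 24*v - 36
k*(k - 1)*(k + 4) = k^3 + 3*k^2 - 4*k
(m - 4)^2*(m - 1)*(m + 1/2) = m^4 - 17*m^3/2 + 39*m^2/2 - 4*m - 8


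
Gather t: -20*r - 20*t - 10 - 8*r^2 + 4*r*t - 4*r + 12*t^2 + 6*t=-8*r^2 - 24*r + 12*t^2 + t*(4*r - 14) - 10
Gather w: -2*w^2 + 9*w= -2*w^2 + 9*w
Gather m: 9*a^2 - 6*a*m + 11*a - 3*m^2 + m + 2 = 9*a^2 + 11*a - 3*m^2 + m*(1 - 6*a) + 2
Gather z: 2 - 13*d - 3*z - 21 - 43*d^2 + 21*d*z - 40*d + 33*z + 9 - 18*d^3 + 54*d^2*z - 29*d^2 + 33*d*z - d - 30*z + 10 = -18*d^3 - 72*d^2 - 54*d + z*(54*d^2 + 54*d)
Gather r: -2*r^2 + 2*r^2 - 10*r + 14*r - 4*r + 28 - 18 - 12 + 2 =0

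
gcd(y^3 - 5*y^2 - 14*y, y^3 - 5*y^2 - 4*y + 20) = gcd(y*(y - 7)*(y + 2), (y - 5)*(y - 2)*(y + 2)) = y + 2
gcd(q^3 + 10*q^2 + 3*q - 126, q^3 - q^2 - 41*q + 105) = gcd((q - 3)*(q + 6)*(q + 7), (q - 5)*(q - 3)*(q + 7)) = q^2 + 4*q - 21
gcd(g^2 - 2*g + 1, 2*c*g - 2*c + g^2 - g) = g - 1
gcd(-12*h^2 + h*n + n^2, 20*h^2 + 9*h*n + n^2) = 4*h + n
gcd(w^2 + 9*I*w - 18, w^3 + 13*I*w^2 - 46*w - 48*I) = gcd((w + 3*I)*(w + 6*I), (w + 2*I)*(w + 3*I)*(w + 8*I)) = w + 3*I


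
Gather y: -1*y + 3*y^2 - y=3*y^2 - 2*y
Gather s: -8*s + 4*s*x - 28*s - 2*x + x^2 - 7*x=s*(4*x - 36) + x^2 - 9*x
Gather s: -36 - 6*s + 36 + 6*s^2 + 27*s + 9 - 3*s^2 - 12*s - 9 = 3*s^2 + 9*s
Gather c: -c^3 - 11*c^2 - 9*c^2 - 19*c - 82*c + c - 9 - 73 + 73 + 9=-c^3 - 20*c^2 - 100*c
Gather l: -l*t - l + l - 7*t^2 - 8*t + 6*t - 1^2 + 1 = -l*t - 7*t^2 - 2*t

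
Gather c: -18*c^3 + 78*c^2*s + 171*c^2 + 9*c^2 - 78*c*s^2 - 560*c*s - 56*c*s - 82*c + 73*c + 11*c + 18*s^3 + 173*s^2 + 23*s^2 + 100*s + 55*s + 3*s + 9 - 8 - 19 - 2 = -18*c^3 + c^2*(78*s + 180) + c*(-78*s^2 - 616*s + 2) + 18*s^3 + 196*s^2 + 158*s - 20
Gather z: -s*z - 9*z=z*(-s - 9)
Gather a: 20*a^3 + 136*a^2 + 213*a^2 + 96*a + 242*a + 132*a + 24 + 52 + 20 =20*a^3 + 349*a^2 + 470*a + 96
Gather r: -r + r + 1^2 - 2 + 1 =0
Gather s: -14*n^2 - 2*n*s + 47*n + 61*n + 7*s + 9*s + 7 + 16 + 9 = -14*n^2 + 108*n + s*(16 - 2*n) + 32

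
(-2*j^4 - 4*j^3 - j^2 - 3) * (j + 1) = -2*j^5 - 6*j^4 - 5*j^3 - j^2 - 3*j - 3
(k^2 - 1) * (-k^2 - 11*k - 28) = -k^4 - 11*k^3 - 27*k^2 + 11*k + 28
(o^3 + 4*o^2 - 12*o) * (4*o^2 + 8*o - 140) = 4*o^5 + 24*o^4 - 156*o^3 - 656*o^2 + 1680*o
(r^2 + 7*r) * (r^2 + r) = r^4 + 8*r^3 + 7*r^2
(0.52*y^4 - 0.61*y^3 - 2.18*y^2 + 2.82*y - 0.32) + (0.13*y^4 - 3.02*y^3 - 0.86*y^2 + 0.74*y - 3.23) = 0.65*y^4 - 3.63*y^3 - 3.04*y^2 + 3.56*y - 3.55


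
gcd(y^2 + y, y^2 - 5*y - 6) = y + 1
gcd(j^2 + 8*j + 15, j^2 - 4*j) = 1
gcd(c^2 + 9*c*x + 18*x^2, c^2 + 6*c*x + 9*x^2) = c + 3*x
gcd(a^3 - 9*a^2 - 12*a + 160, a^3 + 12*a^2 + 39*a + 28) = a + 4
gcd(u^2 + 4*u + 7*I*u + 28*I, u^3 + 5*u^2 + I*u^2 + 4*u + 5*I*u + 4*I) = u + 4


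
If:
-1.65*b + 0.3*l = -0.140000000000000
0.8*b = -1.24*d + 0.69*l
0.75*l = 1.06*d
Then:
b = 0.05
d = -0.14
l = -0.20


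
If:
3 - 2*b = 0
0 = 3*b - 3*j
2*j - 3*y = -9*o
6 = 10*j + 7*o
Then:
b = 3/2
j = 3/2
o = -9/7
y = -20/7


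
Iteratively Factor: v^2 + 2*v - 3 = (v + 3)*(v - 1)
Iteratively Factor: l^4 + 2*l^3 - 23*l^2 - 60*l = (l)*(l^3 + 2*l^2 - 23*l - 60) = l*(l + 4)*(l^2 - 2*l - 15) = l*(l - 5)*(l + 4)*(l + 3)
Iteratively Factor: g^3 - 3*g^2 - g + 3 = (g + 1)*(g^2 - 4*g + 3) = (g - 3)*(g + 1)*(g - 1)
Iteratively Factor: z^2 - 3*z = (z)*(z - 3)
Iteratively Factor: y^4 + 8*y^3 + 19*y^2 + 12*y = (y + 3)*(y^3 + 5*y^2 + 4*y) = y*(y + 3)*(y^2 + 5*y + 4) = y*(y + 3)*(y + 4)*(y + 1)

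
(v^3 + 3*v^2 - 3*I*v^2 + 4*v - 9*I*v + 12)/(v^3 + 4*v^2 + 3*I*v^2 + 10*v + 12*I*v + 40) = (v^3 + v^2*(3 - 3*I) + v*(4 - 9*I) + 12)/(v^3 + v^2*(4 + 3*I) + v*(10 + 12*I) + 40)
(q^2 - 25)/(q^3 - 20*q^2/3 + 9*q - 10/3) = 3*(q + 5)/(3*q^2 - 5*q + 2)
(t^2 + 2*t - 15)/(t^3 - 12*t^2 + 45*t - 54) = (t + 5)/(t^2 - 9*t + 18)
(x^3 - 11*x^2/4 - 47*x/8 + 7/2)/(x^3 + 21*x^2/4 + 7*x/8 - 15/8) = (4*x^2 - 9*x - 28)/(4*x^2 + 23*x + 15)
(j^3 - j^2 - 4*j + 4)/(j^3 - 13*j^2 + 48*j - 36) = (j^2 - 4)/(j^2 - 12*j + 36)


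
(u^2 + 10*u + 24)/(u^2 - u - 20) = (u + 6)/(u - 5)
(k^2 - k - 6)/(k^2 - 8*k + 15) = (k + 2)/(k - 5)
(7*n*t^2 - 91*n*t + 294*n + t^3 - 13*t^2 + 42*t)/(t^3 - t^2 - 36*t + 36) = (7*n*t - 49*n + t^2 - 7*t)/(t^2 + 5*t - 6)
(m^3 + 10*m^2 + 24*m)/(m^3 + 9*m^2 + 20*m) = (m + 6)/(m + 5)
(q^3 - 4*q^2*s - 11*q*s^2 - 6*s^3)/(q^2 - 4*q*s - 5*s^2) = (q^2 - 5*q*s - 6*s^2)/(q - 5*s)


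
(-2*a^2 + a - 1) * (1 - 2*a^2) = 4*a^4 - 2*a^3 + a - 1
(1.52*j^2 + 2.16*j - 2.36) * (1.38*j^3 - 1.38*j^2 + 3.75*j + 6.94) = 2.0976*j^5 + 0.8832*j^4 - 0.537599999999999*j^3 + 21.9056*j^2 + 6.1404*j - 16.3784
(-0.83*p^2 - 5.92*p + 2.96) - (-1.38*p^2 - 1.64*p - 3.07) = 0.55*p^2 - 4.28*p + 6.03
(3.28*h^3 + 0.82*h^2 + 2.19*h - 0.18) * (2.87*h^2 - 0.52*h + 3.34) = 9.4136*h^5 + 0.6478*h^4 + 16.8141*h^3 + 1.0834*h^2 + 7.4082*h - 0.6012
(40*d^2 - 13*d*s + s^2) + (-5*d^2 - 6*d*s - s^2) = 35*d^2 - 19*d*s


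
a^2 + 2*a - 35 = (a - 5)*(a + 7)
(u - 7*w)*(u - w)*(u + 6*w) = u^3 - 2*u^2*w - 41*u*w^2 + 42*w^3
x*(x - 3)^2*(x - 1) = x^4 - 7*x^3 + 15*x^2 - 9*x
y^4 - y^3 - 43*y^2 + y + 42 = (y - 7)*(y - 1)*(y + 1)*(y + 6)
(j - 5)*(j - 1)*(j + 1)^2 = j^4 - 4*j^3 - 6*j^2 + 4*j + 5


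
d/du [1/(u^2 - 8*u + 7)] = 2*(4 - u)/(u^2 - 8*u + 7)^2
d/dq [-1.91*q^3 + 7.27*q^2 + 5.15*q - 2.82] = -5.73*q^2 + 14.54*q + 5.15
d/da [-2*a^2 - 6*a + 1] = -4*a - 6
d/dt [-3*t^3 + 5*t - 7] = 5 - 9*t^2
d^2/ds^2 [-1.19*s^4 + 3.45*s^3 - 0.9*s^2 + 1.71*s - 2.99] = -14.28*s^2 + 20.7*s - 1.8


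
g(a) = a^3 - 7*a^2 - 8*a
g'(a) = 3*a^2 - 14*a - 8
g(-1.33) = -4.09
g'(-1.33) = 15.93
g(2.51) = -48.37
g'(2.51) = -24.24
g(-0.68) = 1.89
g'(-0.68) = 2.91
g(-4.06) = -149.83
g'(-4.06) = 98.29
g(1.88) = -33.14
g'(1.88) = -23.72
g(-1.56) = -8.35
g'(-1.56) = 21.14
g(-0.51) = 2.13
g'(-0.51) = -0.08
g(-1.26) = -3.03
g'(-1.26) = 14.40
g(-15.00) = -4830.00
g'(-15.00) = 877.00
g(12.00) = 624.00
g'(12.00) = 256.00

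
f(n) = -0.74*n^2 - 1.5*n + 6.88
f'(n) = -1.48*n - 1.5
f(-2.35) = 6.32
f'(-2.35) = 1.98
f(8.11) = -53.96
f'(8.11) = -13.50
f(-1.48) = 7.48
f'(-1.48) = 0.69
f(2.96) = -4.04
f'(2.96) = -5.88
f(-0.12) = 7.05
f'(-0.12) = -1.32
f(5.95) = -28.24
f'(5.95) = -10.31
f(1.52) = 2.89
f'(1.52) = -3.75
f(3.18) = -5.37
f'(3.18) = -6.21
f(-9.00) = -39.56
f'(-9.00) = 11.82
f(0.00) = 6.88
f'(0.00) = -1.50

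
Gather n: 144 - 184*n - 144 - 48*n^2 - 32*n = -48*n^2 - 216*n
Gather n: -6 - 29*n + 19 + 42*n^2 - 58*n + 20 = 42*n^2 - 87*n + 33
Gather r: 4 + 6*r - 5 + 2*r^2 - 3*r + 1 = 2*r^2 + 3*r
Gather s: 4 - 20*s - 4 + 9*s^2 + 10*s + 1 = 9*s^2 - 10*s + 1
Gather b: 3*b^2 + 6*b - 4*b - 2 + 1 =3*b^2 + 2*b - 1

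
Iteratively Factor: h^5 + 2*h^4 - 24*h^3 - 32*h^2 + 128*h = (h - 2)*(h^4 + 4*h^3 - 16*h^2 - 64*h) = (h - 4)*(h - 2)*(h^3 + 8*h^2 + 16*h) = (h - 4)*(h - 2)*(h + 4)*(h^2 + 4*h) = (h - 4)*(h - 2)*(h + 4)^2*(h)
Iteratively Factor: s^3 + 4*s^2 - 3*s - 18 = (s + 3)*(s^2 + s - 6) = (s - 2)*(s + 3)*(s + 3)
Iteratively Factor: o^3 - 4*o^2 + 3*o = (o - 3)*(o^2 - o) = (o - 3)*(o - 1)*(o)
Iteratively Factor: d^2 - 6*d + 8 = (d - 2)*(d - 4)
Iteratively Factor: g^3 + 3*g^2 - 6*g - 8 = (g + 4)*(g^2 - g - 2) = (g - 2)*(g + 4)*(g + 1)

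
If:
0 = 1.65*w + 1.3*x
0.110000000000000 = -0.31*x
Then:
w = 0.28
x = -0.35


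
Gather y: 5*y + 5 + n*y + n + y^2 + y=n + y^2 + y*(n + 6) + 5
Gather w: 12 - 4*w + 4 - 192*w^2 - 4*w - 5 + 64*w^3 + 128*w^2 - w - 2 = 64*w^3 - 64*w^2 - 9*w + 9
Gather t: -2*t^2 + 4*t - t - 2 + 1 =-2*t^2 + 3*t - 1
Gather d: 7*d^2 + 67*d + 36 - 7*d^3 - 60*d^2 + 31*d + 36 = -7*d^3 - 53*d^2 + 98*d + 72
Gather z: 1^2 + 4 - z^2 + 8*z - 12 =-z^2 + 8*z - 7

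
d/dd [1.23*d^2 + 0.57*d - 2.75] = 2.46*d + 0.57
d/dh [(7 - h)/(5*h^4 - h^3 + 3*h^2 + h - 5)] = (-5*h^4 + h^3 - 3*h^2 - h + (h - 7)*(20*h^3 - 3*h^2 + 6*h + 1) + 5)/(5*h^4 - h^3 + 3*h^2 + h - 5)^2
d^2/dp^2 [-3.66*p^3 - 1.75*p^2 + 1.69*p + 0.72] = -21.96*p - 3.5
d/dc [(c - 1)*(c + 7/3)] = 2*c + 4/3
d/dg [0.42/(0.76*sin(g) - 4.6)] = -0.3192*cos(g)/(0.76*sin(g) - 4.6)^2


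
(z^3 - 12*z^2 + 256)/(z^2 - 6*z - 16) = (z^2 - 4*z - 32)/(z + 2)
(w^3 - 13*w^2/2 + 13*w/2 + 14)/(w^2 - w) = (2*w^3 - 13*w^2 + 13*w + 28)/(2*w*(w - 1))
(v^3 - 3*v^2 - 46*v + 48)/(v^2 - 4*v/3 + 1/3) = 3*(v^2 - 2*v - 48)/(3*v - 1)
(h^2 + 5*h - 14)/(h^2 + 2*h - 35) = (h - 2)/(h - 5)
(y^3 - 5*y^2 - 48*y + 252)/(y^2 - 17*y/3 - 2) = 3*(y^2 + y - 42)/(3*y + 1)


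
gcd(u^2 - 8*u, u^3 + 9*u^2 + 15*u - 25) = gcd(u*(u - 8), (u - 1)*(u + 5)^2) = 1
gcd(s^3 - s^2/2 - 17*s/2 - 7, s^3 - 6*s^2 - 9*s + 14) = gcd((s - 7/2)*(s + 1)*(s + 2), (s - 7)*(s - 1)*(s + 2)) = s + 2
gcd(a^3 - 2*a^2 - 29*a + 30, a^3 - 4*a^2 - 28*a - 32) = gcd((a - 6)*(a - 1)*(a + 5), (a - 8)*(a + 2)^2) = 1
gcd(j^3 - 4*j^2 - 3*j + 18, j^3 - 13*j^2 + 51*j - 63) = j^2 - 6*j + 9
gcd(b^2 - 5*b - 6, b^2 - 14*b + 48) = b - 6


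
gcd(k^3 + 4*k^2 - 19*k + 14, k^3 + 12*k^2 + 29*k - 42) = k^2 + 6*k - 7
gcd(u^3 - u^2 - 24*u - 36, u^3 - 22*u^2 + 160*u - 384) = u - 6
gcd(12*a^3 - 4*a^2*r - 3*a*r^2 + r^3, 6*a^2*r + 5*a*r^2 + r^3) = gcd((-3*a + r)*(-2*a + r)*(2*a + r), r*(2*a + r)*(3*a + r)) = 2*a + r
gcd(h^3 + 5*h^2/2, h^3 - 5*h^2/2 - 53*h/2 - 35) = h + 5/2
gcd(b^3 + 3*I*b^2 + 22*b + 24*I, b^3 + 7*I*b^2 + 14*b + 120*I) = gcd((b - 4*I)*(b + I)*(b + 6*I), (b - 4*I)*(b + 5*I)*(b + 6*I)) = b^2 + 2*I*b + 24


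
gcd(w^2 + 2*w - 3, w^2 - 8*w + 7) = w - 1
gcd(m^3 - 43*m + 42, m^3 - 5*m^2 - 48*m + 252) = m^2 + m - 42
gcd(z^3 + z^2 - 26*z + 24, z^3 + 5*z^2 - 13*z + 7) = z - 1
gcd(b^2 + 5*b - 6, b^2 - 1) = b - 1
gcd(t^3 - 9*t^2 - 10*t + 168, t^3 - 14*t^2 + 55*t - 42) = t^2 - 13*t + 42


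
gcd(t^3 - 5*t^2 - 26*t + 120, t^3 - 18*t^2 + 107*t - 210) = t - 6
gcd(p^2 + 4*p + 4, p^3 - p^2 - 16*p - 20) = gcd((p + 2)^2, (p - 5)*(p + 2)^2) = p^2 + 4*p + 4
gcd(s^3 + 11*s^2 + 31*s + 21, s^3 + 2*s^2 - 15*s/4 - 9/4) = s + 3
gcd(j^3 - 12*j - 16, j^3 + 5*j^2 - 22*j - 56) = j^2 - 2*j - 8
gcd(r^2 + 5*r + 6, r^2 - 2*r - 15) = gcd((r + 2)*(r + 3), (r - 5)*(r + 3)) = r + 3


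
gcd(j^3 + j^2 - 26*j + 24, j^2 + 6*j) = j + 6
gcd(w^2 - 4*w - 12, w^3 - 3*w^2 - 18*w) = w - 6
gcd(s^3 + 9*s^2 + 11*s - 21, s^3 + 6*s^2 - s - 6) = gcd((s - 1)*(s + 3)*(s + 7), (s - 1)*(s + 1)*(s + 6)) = s - 1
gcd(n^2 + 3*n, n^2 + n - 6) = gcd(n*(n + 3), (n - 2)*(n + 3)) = n + 3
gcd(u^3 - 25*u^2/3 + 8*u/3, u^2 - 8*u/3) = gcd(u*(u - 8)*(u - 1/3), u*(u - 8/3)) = u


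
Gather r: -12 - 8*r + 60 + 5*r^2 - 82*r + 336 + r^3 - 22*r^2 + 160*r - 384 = r^3 - 17*r^2 + 70*r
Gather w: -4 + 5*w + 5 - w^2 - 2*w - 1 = -w^2 + 3*w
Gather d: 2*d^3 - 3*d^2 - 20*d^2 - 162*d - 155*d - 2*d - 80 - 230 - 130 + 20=2*d^3 - 23*d^2 - 319*d - 420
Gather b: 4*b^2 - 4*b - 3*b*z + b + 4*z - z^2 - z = 4*b^2 + b*(-3*z - 3) - z^2 + 3*z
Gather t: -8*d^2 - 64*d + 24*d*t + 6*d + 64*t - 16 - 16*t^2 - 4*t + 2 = -8*d^2 - 58*d - 16*t^2 + t*(24*d + 60) - 14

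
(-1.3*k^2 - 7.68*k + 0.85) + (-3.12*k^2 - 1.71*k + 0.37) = -4.42*k^2 - 9.39*k + 1.22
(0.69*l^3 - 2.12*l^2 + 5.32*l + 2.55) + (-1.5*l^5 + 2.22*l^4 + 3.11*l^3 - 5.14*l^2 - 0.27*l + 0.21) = -1.5*l^5 + 2.22*l^4 + 3.8*l^3 - 7.26*l^2 + 5.05*l + 2.76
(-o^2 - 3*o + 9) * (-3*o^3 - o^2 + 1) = 3*o^5 + 10*o^4 - 24*o^3 - 10*o^2 - 3*o + 9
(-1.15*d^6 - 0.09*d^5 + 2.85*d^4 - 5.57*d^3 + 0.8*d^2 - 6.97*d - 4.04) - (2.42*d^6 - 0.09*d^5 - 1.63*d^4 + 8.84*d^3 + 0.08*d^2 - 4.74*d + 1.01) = -3.57*d^6 + 4.48*d^4 - 14.41*d^3 + 0.72*d^2 - 2.23*d - 5.05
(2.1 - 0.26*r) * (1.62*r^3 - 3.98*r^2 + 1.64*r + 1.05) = -0.4212*r^4 + 4.4368*r^3 - 8.7844*r^2 + 3.171*r + 2.205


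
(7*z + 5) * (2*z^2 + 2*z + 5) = 14*z^3 + 24*z^2 + 45*z + 25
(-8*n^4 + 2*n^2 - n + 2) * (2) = -16*n^4 + 4*n^2 - 2*n + 4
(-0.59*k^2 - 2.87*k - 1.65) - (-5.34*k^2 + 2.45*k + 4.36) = 4.75*k^2 - 5.32*k - 6.01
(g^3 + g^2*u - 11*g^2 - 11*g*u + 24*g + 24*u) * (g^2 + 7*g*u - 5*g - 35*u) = g^5 + 8*g^4*u - 16*g^4 + 7*g^3*u^2 - 128*g^3*u + 79*g^3 - 112*g^2*u^2 + 632*g^2*u - 120*g^2 + 553*g*u^2 - 960*g*u - 840*u^2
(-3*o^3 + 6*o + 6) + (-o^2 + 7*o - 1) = -3*o^3 - o^2 + 13*o + 5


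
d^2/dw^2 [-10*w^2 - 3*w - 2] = -20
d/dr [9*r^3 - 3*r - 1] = 27*r^2 - 3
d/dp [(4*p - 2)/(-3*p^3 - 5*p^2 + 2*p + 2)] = 2*(12*p^3 + p^2 - 10*p + 6)/(9*p^6 + 30*p^5 + 13*p^4 - 32*p^3 - 16*p^2 + 8*p + 4)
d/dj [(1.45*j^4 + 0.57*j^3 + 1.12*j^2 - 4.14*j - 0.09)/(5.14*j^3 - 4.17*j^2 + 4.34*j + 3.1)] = (7.453*j^6 - 12.093*j^5 + 10.7453*j^4 + 65.4868*j^3 - 5.7142*j^2 + 6.1934*j - 12.4434)/(26.4196*j^6 - 42.8676*j^5 + 62.0041*j^4 - 4.3276*j^3 - 7.0184*j^2 + 26.908*j + 9.61)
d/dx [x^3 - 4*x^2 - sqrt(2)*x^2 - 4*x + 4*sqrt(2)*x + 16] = 3*x^2 - 8*x - 2*sqrt(2)*x - 4 + 4*sqrt(2)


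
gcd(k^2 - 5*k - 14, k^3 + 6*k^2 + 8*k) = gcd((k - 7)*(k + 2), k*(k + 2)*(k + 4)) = k + 2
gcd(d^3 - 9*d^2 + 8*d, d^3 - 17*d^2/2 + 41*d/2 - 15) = 1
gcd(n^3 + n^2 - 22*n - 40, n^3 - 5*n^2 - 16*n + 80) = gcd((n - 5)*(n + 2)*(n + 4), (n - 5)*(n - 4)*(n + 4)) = n^2 - n - 20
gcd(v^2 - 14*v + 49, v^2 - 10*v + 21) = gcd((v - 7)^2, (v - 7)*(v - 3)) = v - 7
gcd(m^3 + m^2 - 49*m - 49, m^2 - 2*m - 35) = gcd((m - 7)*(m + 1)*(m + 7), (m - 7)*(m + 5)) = m - 7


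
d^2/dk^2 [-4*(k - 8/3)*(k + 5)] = -8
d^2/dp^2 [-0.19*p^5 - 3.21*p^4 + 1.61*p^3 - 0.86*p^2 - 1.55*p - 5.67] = -3.8*p^3 - 38.52*p^2 + 9.66*p - 1.72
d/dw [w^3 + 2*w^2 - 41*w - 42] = 3*w^2 + 4*w - 41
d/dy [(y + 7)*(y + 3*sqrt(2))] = 2*y + 3*sqrt(2) + 7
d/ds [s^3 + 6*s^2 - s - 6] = 3*s^2 + 12*s - 1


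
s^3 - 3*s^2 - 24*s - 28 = (s - 7)*(s + 2)^2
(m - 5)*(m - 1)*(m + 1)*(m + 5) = m^4 - 26*m^2 + 25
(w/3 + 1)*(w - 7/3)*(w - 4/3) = w^3/3 - 2*w^2/9 - 71*w/27 + 28/9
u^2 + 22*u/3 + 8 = (u + 4/3)*(u + 6)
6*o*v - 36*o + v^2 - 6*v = (6*o + v)*(v - 6)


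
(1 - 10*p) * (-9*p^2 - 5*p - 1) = 90*p^3 + 41*p^2 + 5*p - 1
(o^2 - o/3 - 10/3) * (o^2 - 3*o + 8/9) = o^4 - 10*o^3/3 - 13*o^2/9 + 262*o/27 - 80/27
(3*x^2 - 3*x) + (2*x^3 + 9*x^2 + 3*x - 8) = 2*x^3 + 12*x^2 - 8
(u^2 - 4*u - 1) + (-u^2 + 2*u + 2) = 1 - 2*u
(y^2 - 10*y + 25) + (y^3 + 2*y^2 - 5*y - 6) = y^3 + 3*y^2 - 15*y + 19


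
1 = 1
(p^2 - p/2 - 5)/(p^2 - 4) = (p - 5/2)/(p - 2)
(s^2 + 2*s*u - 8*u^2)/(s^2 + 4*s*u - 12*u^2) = (s + 4*u)/(s + 6*u)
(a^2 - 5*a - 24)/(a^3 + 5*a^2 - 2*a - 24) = (a - 8)/(a^2 + 2*a - 8)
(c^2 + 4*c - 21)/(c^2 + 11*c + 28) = (c - 3)/(c + 4)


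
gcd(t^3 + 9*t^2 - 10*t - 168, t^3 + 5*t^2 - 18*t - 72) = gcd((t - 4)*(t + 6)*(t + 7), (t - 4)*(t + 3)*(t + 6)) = t^2 + 2*t - 24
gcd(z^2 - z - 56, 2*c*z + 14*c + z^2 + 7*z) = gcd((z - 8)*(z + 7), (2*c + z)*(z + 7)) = z + 7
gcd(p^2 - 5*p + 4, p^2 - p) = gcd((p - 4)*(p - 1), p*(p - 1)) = p - 1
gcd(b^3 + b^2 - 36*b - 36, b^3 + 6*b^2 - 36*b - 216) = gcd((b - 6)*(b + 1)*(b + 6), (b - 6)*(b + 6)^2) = b^2 - 36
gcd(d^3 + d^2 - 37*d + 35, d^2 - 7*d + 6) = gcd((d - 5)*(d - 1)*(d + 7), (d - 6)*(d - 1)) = d - 1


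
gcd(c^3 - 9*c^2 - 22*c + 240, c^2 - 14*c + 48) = c^2 - 14*c + 48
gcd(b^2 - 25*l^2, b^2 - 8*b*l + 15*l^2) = b - 5*l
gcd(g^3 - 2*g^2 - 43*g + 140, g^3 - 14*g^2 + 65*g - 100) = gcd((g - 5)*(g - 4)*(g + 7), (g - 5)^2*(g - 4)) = g^2 - 9*g + 20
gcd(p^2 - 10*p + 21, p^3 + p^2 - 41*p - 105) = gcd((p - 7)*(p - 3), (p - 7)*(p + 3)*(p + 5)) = p - 7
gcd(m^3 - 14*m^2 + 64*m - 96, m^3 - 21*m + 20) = m - 4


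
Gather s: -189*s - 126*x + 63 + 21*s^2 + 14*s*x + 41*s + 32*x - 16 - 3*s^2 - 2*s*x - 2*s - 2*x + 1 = 18*s^2 + s*(12*x - 150) - 96*x + 48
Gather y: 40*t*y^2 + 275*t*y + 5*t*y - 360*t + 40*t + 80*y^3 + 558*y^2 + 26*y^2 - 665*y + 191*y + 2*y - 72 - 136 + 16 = -320*t + 80*y^3 + y^2*(40*t + 584) + y*(280*t - 472) - 192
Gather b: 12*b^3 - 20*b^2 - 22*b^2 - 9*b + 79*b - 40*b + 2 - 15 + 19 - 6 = 12*b^3 - 42*b^2 + 30*b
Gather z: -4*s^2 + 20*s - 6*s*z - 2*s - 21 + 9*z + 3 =-4*s^2 + 18*s + z*(9 - 6*s) - 18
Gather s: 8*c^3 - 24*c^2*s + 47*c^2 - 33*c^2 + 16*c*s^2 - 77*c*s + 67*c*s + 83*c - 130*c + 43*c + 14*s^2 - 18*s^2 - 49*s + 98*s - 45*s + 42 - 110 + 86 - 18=8*c^3 + 14*c^2 - 4*c + s^2*(16*c - 4) + s*(-24*c^2 - 10*c + 4)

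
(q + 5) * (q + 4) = q^2 + 9*q + 20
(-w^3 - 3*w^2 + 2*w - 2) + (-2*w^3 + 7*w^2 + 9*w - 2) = -3*w^3 + 4*w^2 + 11*w - 4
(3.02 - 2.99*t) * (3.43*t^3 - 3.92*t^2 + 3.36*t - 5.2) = -10.2557*t^4 + 22.0794*t^3 - 21.8848*t^2 + 25.6952*t - 15.704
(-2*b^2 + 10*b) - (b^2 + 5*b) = -3*b^2 + 5*b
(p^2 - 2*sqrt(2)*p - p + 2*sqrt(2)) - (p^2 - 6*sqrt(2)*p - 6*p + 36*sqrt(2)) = 5*p + 4*sqrt(2)*p - 34*sqrt(2)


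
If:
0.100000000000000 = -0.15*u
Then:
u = -0.67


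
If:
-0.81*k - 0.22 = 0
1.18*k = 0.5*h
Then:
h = -0.64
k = -0.27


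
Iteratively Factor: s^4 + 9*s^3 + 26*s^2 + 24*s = (s)*(s^3 + 9*s^2 + 26*s + 24) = s*(s + 4)*(s^2 + 5*s + 6) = s*(s + 2)*(s + 4)*(s + 3)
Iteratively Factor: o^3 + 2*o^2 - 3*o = (o)*(o^2 + 2*o - 3) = o*(o + 3)*(o - 1)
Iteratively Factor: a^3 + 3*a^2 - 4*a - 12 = (a + 3)*(a^2 - 4) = (a - 2)*(a + 3)*(a + 2)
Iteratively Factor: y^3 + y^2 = (y + 1)*(y^2) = y*(y + 1)*(y)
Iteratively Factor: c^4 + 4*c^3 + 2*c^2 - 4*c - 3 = (c + 1)*(c^3 + 3*c^2 - c - 3) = (c + 1)*(c + 3)*(c^2 - 1) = (c + 1)^2*(c + 3)*(c - 1)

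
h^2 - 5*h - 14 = (h - 7)*(h + 2)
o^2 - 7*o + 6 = (o - 6)*(o - 1)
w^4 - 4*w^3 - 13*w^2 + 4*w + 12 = (w - 6)*(w - 1)*(w + 1)*(w + 2)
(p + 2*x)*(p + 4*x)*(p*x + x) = p^3*x + 6*p^2*x^2 + p^2*x + 8*p*x^3 + 6*p*x^2 + 8*x^3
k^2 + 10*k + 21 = (k + 3)*(k + 7)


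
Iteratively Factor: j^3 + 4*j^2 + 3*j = (j + 1)*(j^2 + 3*j) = j*(j + 1)*(j + 3)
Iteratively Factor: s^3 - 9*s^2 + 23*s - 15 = (s - 5)*(s^2 - 4*s + 3) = (s - 5)*(s - 3)*(s - 1)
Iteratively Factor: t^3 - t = (t)*(t^2 - 1) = t*(t - 1)*(t + 1)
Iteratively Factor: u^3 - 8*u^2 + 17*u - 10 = (u - 2)*(u^2 - 6*u + 5) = (u - 2)*(u - 1)*(u - 5)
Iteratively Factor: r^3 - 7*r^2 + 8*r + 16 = (r + 1)*(r^2 - 8*r + 16) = (r - 4)*(r + 1)*(r - 4)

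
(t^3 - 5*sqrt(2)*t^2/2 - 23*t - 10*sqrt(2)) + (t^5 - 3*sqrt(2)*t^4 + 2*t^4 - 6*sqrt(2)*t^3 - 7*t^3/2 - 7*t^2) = t^5 - 3*sqrt(2)*t^4 + 2*t^4 - 6*sqrt(2)*t^3 - 5*t^3/2 - 7*t^2 - 5*sqrt(2)*t^2/2 - 23*t - 10*sqrt(2)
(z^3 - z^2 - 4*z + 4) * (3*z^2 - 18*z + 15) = 3*z^5 - 21*z^4 + 21*z^3 + 69*z^2 - 132*z + 60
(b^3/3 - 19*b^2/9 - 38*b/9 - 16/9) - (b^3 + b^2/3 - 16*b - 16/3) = -2*b^3/3 - 22*b^2/9 + 106*b/9 + 32/9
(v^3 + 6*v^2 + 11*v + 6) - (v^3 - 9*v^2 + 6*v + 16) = 15*v^2 + 5*v - 10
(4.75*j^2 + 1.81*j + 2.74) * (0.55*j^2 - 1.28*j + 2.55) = 2.6125*j^4 - 5.0845*j^3 + 11.3027*j^2 + 1.1083*j + 6.987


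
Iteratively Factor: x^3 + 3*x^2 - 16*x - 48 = (x + 3)*(x^2 - 16) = (x - 4)*(x + 3)*(x + 4)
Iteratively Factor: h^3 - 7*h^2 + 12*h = (h - 3)*(h^2 - 4*h) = h*(h - 3)*(h - 4)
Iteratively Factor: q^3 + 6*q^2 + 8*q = (q)*(q^2 + 6*q + 8) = q*(q + 2)*(q + 4)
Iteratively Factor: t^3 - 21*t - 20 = (t + 4)*(t^2 - 4*t - 5) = (t - 5)*(t + 4)*(t + 1)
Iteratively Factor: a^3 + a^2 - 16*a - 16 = (a + 4)*(a^2 - 3*a - 4) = (a - 4)*(a + 4)*(a + 1)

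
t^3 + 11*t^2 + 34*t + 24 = (t + 1)*(t + 4)*(t + 6)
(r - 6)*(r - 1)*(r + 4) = r^3 - 3*r^2 - 22*r + 24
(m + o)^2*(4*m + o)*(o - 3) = 4*m^3*o - 12*m^3 + 9*m^2*o^2 - 27*m^2*o + 6*m*o^3 - 18*m*o^2 + o^4 - 3*o^3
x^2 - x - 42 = (x - 7)*(x + 6)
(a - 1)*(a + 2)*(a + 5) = a^3 + 6*a^2 + 3*a - 10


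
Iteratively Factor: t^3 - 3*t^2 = (t - 3)*(t^2) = t*(t - 3)*(t)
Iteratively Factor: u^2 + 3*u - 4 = (u - 1)*(u + 4)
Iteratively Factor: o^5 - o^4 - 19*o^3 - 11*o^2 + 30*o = (o)*(o^4 - o^3 - 19*o^2 - 11*o + 30) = o*(o + 3)*(o^3 - 4*o^2 - 7*o + 10) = o*(o + 2)*(o + 3)*(o^2 - 6*o + 5) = o*(o - 1)*(o + 2)*(o + 3)*(o - 5)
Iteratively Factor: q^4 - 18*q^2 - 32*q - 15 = (q - 5)*(q^3 + 5*q^2 + 7*q + 3) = (q - 5)*(q + 3)*(q^2 + 2*q + 1) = (q - 5)*(q + 1)*(q + 3)*(q + 1)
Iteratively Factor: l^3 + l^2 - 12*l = (l)*(l^2 + l - 12) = l*(l - 3)*(l + 4)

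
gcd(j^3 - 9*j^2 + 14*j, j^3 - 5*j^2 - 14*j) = j^2 - 7*j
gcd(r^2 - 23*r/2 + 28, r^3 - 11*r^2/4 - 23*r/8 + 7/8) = r - 7/2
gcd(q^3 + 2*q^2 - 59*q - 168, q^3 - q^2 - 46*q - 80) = q - 8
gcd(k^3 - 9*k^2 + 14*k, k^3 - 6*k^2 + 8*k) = k^2 - 2*k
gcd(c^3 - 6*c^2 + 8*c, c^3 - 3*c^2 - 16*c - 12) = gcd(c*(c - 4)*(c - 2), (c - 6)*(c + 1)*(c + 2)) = 1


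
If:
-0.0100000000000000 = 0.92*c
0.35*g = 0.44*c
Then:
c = -0.01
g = -0.01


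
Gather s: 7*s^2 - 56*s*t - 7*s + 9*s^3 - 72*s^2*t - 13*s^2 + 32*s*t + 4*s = 9*s^3 + s^2*(-72*t - 6) + s*(-24*t - 3)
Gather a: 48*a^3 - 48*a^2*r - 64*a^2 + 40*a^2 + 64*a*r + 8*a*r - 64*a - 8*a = 48*a^3 + a^2*(-48*r - 24) + a*(72*r - 72)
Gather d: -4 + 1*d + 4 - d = 0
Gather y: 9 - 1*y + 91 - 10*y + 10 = 110 - 11*y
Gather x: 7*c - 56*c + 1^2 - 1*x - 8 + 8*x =-49*c + 7*x - 7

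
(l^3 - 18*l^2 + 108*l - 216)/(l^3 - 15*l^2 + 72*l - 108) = (l - 6)/(l - 3)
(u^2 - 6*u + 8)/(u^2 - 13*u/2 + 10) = 2*(u - 2)/(2*u - 5)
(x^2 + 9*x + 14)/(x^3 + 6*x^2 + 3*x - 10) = (x + 7)/(x^2 + 4*x - 5)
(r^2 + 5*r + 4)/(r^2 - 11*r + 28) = (r^2 + 5*r + 4)/(r^2 - 11*r + 28)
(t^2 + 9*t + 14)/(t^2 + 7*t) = (t + 2)/t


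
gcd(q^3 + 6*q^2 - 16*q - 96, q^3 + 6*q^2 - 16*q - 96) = q^3 + 6*q^2 - 16*q - 96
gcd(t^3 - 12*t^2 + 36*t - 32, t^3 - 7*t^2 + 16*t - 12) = t^2 - 4*t + 4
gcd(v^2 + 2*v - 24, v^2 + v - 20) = v - 4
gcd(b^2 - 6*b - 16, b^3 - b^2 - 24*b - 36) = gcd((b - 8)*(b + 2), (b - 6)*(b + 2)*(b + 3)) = b + 2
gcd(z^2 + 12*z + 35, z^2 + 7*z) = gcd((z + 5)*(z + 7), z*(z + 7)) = z + 7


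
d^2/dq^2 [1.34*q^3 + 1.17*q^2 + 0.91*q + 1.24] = 8.04*q + 2.34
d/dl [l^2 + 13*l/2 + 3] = 2*l + 13/2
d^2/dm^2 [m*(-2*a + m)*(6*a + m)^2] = 24*a^2 + 60*a*m + 12*m^2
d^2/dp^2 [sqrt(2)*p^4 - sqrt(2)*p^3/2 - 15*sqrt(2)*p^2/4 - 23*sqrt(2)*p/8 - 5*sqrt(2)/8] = sqrt(2)*(12*p^2 - 3*p - 15/2)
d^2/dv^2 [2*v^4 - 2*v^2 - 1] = 24*v^2 - 4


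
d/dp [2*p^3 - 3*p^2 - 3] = 6*p*(p - 1)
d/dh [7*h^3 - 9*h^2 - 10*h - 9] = 21*h^2 - 18*h - 10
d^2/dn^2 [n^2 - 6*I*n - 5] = 2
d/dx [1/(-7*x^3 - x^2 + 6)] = x*(21*x + 2)/(7*x^3 + x^2 - 6)^2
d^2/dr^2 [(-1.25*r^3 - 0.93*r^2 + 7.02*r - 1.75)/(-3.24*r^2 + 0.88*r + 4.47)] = (1.4210854715202e-14*r^5 + 7.105427357601e-15*r^4 - 103.940072*r^3 + 220.540824*r^2 - 490.096386*r + 145.792418)/(34.012224*r^6 - 27.713664*r^5 - 133.245648*r^4 + 75.787712*r^3 + 183.829644*r^2 - 52.749576*r - 89.314623)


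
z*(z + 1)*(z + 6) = z^3 + 7*z^2 + 6*z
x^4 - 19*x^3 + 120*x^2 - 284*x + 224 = (x - 8)*(x - 7)*(x - 2)^2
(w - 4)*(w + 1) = w^2 - 3*w - 4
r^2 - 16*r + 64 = (r - 8)^2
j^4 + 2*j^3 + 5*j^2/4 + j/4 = j*(j + 1/2)^2*(j + 1)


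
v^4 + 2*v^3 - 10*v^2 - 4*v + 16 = (v - 2)*(v + 4)*(v - sqrt(2))*(v + sqrt(2))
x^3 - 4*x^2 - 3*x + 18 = (x - 3)^2*(x + 2)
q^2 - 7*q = q*(q - 7)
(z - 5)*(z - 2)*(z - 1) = z^3 - 8*z^2 + 17*z - 10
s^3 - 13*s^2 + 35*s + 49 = (s - 7)^2*(s + 1)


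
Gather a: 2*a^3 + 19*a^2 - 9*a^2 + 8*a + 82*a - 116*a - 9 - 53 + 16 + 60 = 2*a^3 + 10*a^2 - 26*a + 14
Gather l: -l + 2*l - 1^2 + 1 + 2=l + 2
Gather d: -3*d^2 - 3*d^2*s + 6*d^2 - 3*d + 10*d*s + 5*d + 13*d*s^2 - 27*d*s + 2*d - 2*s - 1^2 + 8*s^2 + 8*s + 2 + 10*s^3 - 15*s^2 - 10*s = d^2*(3 - 3*s) + d*(13*s^2 - 17*s + 4) + 10*s^3 - 7*s^2 - 4*s + 1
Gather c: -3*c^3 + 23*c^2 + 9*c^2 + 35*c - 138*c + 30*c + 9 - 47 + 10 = -3*c^3 + 32*c^2 - 73*c - 28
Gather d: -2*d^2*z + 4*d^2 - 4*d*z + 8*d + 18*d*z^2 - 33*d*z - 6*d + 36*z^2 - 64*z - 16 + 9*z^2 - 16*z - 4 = d^2*(4 - 2*z) + d*(18*z^2 - 37*z + 2) + 45*z^2 - 80*z - 20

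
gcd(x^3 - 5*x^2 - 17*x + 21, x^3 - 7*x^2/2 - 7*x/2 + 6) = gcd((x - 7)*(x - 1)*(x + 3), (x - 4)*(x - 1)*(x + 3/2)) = x - 1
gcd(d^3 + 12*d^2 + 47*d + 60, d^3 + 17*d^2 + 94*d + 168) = d + 4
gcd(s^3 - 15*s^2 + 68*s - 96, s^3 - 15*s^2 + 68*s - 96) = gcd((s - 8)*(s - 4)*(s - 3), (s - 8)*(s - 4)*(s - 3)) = s^3 - 15*s^2 + 68*s - 96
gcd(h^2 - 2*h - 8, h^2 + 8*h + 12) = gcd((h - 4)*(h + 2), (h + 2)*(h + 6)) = h + 2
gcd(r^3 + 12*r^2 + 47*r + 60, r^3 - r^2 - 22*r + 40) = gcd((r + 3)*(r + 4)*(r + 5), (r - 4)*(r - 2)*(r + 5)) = r + 5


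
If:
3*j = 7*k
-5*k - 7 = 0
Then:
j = -49/15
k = -7/5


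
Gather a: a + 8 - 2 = a + 6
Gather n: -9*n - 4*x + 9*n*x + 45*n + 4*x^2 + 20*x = n*(9*x + 36) + 4*x^2 + 16*x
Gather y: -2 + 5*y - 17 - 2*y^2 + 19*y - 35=-2*y^2 + 24*y - 54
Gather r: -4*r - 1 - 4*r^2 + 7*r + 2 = -4*r^2 + 3*r + 1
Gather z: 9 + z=z + 9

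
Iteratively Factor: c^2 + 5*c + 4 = (c + 4)*(c + 1)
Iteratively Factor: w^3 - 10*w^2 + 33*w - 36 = (w - 3)*(w^2 - 7*w + 12) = (w - 3)^2*(w - 4)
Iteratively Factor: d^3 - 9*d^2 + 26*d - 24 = (d - 2)*(d^2 - 7*d + 12) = (d - 4)*(d - 2)*(d - 3)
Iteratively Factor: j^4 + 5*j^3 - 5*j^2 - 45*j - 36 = (j + 1)*(j^3 + 4*j^2 - 9*j - 36) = (j + 1)*(j + 4)*(j^2 - 9) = (j - 3)*(j + 1)*(j + 4)*(j + 3)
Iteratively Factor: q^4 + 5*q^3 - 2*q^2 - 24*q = (q + 4)*(q^3 + q^2 - 6*q) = (q + 3)*(q + 4)*(q^2 - 2*q) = (q - 2)*(q + 3)*(q + 4)*(q)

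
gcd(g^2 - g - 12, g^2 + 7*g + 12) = g + 3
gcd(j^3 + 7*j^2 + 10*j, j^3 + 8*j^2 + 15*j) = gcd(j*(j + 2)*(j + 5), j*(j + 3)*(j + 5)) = j^2 + 5*j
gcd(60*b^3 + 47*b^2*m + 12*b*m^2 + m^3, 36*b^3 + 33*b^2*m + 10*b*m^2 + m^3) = 12*b^2 + 7*b*m + m^2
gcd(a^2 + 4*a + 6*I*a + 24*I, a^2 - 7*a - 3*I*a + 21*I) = 1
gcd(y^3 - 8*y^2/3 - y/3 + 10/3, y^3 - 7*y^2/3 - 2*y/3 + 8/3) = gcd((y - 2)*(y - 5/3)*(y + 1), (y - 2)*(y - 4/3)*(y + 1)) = y^2 - y - 2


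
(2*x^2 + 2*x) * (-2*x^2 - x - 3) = -4*x^4 - 6*x^3 - 8*x^2 - 6*x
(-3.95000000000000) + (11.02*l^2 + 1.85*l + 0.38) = 11.02*l^2 + 1.85*l - 3.57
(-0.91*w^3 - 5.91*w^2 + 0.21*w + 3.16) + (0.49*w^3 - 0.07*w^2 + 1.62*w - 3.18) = -0.42*w^3 - 5.98*w^2 + 1.83*w - 0.02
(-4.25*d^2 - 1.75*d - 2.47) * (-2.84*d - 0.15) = 12.07*d^3 + 5.6075*d^2 + 7.2773*d + 0.3705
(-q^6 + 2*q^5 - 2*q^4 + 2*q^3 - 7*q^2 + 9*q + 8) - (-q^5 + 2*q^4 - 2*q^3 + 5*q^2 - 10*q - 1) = -q^6 + 3*q^5 - 4*q^4 + 4*q^3 - 12*q^2 + 19*q + 9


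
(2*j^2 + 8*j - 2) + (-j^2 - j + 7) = j^2 + 7*j + 5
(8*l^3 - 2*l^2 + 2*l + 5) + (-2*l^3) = 6*l^3 - 2*l^2 + 2*l + 5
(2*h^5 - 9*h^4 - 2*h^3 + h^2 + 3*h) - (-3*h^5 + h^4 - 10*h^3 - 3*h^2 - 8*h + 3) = 5*h^5 - 10*h^4 + 8*h^3 + 4*h^2 + 11*h - 3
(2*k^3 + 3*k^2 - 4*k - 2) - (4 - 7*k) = 2*k^3 + 3*k^2 + 3*k - 6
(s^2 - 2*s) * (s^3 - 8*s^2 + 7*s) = s^5 - 10*s^4 + 23*s^3 - 14*s^2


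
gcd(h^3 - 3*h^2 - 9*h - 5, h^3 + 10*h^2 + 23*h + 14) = h + 1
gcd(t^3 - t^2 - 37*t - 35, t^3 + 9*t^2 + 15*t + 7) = t + 1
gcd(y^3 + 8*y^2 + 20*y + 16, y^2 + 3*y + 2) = y + 2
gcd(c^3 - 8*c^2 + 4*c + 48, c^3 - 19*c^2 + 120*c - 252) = c - 6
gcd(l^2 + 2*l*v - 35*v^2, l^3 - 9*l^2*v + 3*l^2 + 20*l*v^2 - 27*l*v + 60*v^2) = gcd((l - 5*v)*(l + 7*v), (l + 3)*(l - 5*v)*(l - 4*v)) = -l + 5*v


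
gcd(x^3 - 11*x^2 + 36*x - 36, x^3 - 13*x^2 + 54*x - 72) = x^2 - 9*x + 18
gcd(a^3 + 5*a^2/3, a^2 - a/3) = a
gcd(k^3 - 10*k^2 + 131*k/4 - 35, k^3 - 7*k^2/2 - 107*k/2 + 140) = k - 5/2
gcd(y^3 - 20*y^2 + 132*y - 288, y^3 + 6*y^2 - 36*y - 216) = y - 6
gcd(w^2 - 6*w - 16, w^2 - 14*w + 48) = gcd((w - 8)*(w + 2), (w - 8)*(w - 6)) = w - 8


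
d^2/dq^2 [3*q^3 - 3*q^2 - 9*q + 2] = 18*q - 6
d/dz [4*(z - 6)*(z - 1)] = 8*z - 28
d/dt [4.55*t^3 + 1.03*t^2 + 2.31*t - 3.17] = 13.65*t^2 + 2.06*t + 2.31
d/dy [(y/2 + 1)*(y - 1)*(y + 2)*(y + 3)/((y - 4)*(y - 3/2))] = (4*y^5 - 21*y^4 - 84*y^3 + 125*y^2 + 264*y - 180)/(4*y^4 - 44*y^3 + 169*y^2 - 264*y + 144)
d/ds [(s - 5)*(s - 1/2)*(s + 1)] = 3*s^2 - 9*s - 3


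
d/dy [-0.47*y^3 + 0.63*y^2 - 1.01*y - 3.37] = -1.41*y^2 + 1.26*y - 1.01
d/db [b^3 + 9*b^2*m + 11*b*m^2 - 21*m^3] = 3*b^2 + 18*b*m + 11*m^2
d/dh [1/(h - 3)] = -1/(h - 3)^2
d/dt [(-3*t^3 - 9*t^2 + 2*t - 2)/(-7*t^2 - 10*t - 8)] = (21*t^4 + 60*t^3 + 176*t^2 + 116*t - 36)/(49*t^4 + 140*t^3 + 212*t^2 + 160*t + 64)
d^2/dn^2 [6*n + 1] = 0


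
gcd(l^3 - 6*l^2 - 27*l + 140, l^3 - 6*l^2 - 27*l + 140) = l^3 - 6*l^2 - 27*l + 140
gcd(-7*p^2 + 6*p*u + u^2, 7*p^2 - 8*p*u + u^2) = p - u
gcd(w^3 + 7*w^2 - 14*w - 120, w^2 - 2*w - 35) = w + 5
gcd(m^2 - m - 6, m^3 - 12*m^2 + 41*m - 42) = m - 3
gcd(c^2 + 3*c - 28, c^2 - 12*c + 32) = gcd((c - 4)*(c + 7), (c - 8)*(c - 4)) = c - 4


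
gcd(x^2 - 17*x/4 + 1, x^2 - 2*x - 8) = x - 4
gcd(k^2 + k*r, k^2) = k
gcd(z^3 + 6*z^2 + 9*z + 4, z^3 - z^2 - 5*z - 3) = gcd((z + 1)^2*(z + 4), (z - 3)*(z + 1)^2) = z^2 + 2*z + 1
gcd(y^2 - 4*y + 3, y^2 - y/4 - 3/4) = y - 1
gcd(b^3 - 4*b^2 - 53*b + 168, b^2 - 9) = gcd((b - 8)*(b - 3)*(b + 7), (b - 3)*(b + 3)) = b - 3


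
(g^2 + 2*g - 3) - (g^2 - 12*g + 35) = 14*g - 38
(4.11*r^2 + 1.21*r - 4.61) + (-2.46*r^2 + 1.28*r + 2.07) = 1.65*r^2 + 2.49*r - 2.54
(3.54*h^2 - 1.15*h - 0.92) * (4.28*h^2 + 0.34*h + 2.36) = 15.1512*h^4 - 3.7184*h^3 + 4.0258*h^2 - 3.0268*h - 2.1712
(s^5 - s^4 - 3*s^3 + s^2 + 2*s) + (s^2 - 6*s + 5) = s^5 - s^4 - 3*s^3 + 2*s^2 - 4*s + 5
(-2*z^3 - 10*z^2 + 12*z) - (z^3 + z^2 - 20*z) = -3*z^3 - 11*z^2 + 32*z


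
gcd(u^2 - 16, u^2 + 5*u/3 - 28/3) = u + 4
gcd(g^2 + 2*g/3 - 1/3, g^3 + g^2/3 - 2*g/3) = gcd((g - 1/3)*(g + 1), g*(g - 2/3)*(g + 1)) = g + 1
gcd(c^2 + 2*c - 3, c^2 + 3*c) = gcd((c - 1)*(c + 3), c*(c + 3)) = c + 3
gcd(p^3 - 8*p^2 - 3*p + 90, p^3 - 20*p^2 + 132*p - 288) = p - 6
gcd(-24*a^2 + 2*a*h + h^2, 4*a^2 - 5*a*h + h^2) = 4*a - h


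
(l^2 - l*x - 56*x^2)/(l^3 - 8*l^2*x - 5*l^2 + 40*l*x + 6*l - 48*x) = (l + 7*x)/(l^2 - 5*l + 6)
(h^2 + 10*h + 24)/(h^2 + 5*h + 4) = (h + 6)/(h + 1)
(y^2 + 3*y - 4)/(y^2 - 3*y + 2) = (y + 4)/(y - 2)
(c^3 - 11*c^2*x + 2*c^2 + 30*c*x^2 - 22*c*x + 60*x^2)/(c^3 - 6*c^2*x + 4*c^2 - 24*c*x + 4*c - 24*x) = (c - 5*x)/(c + 2)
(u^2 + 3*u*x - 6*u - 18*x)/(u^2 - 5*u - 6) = (u + 3*x)/(u + 1)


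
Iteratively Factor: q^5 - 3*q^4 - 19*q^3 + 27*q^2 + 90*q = (q + 2)*(q^4 - 5*q^3 - 9*q^2 + 45*q) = (q - 5)*(q + 2)*(q^3 - 9*q) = (q - 5)*(q + 2)*(q + 3)*(q^2 - 3*q) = q*(q - 5)*(q + 2)*(q + 3)*(q - 3)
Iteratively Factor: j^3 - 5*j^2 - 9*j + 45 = (j - 5)*(j^2 - 9) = (j - 5)*(j + 3)*(j - 3)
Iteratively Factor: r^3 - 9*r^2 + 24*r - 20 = (r - 2)*(r^2 - 7*r + 10) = (r - 5)*(r - 2)*(r - 2)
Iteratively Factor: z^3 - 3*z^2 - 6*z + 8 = (z - 1)*(z^2 - 2*z - 8) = (z - 4)*(z - 1)*(z + 2)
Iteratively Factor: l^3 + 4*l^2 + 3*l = (l)*(l^2 + 4*l + 3) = l*(l + 3)*(l + 1)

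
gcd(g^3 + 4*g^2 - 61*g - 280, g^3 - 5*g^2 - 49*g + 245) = g + 7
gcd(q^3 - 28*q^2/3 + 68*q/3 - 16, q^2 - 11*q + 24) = 1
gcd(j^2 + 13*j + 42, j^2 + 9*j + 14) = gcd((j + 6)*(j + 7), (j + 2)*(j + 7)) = j + 7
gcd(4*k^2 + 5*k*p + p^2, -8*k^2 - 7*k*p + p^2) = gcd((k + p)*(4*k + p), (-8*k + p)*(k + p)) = k + p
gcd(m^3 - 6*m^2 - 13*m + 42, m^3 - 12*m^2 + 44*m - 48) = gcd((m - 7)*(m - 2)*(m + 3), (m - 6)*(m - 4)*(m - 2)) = m - 2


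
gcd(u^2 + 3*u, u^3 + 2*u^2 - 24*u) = u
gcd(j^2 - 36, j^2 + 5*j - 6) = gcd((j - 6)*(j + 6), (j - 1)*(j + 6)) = j + 6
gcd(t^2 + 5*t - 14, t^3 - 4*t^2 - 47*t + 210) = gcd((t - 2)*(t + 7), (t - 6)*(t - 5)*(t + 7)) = t + 7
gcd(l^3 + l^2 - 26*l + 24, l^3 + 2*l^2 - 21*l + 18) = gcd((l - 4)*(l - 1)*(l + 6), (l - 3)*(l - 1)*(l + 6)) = l^2 + 5*l - 6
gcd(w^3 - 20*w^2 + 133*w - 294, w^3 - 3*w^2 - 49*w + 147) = w - 7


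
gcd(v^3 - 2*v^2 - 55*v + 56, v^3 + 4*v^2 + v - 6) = v - 1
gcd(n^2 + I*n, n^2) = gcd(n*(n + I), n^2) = n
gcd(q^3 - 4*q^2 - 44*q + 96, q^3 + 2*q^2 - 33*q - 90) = 1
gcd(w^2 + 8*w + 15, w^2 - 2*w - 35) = w + 5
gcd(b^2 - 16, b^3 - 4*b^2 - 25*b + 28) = b + 4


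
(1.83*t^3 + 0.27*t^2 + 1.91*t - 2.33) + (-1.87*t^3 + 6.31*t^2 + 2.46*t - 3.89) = -0.04*t^3 + 6.58*t^2 + 4.37*t - 6.22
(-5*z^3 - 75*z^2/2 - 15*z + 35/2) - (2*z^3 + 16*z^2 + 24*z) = -7*z^3 - 107*z^2/2 - 39*z + 35/2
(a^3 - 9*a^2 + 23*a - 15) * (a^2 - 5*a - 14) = a^5 - 14*a^4 + 54*a^3 - 4*a^2 - 247*a + 210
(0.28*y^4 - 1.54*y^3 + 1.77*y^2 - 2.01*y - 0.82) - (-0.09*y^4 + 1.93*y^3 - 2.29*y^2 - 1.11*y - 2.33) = 0.37*y^4 - 3.47*y^3 + 4.06*y^2 - 0.9*y + 1.51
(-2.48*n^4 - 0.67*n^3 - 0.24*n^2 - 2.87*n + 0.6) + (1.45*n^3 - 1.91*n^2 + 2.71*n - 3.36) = -2.48*n^4 + 0.78*n^3 - 2.15*n^2 - 0.16*n - 2.76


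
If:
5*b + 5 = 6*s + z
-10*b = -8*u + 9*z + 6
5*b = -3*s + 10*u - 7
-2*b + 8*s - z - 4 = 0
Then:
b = -160/399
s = 353/798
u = 1009/1596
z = 136/399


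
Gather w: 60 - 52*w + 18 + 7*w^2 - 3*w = 7*w^2 - 55*w + 78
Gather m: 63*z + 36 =63*z + 36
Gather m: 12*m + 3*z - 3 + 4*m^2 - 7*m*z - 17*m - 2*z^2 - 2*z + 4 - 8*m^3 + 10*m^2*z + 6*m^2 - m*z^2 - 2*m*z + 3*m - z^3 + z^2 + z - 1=-8*m^3 + m^2*(10*z + 10) + m*(-z^2 - 9*z - 2) - z^3 - z^2 + 2*z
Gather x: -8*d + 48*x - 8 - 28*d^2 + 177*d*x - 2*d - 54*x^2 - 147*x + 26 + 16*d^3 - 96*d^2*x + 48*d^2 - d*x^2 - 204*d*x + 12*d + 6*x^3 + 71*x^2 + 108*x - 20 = 16*d^3 + 20*d^2 + 2*d + 6*x^3 + x^2*(17 - d) + x*(-96*d^2 - 27*d + 9) - 2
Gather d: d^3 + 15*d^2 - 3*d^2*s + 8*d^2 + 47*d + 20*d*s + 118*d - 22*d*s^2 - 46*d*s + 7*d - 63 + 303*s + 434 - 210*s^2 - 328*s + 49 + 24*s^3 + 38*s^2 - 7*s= d^3 + d^2*(23 - 3*s) + d*(-22*s^2 - 26*s + 172) + 24*s^3 - 172*s^2 - 32*s + 420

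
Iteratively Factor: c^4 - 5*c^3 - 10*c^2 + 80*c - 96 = (c - 4)*(c^3 - c^2 - 14*c + 24) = (c - 4)*(c - 3)*(c^2 + 2*c - 8) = (c - 4)*(c - 3)*(c + 4)*(c - 2)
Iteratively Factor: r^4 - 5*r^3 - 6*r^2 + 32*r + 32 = (r + 1)*(r^3 - 6*r^2 + 32) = (r + 1)*(r + 2)*(r^2 - 8*r + 16) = (r - 4)*(r + 1)*(r + 2)*(r - 4)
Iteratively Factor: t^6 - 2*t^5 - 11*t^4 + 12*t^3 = (t)*(t^5 - 2*t^4 - 11*t^3 + 12*t^2) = t^2*(t^4 - 2*t^3 - 11*t^2 + 12*t) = t^3*(t^3 - 2*t^2 - 11*t + 12) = t^3*(t - 1)*(t^2 - t - 12) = t^3*(t - 4)*(t - 1)*(t + 3)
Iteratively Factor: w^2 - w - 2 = (w - 2)*(w + 1)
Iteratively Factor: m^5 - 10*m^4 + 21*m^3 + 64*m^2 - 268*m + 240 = (m - 4)*(m^4 - 6*m^3 - 3*m^2 + 52*m - 60) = (m - 4)*(m + 3)*(m^3 - 9*m^2 + 24*m - 20) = (m - 5)*(m - 4)*(m + 3)*(m^2 - 4*m + 4) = (m - 5)*(m - 4)*(m - 2)*(m + 3)*(m - 2)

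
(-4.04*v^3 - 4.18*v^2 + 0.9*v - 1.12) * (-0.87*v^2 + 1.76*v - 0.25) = 3.5148*v^5 - 3.4738*v^4 - 7.1298*v^3 + 3.6034*v^2 - 2.1962*v + 0.28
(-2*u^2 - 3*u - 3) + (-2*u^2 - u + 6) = -4*u^2 - 4*u + 3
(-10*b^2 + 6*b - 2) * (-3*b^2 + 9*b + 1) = 30*b^4 - 108*b^3 + 50*b^2 - 12*b - 2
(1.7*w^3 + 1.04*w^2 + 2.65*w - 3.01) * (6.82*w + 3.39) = 11.594*w^4 + 12.8558*w^3 + 21.5986*w^2 - 11.5447*w - 10.2039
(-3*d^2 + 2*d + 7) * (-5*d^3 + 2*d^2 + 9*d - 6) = 15*d^5 - 16*d^4 - 58*d^3 + 50*d^2 + 51*d - 42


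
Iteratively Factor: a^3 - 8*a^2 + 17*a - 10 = (a - 2)*(a^2 - 6*a + 5) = (a - 2)*(a - 1)*(a - 5)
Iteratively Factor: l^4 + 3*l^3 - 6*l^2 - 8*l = (l - 2)*(l^3 + 5*l^2 + 4*l) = l*(l - 2)*(l^2 + 5*l + 4) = l*(l - 2)*(l + 1)*(l + 4)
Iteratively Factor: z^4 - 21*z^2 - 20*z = (z)*(z^3 - 21*z - 20) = z*(z + 4)*(z^2 - 4*z - 5) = z*(z - 5)*(z + 4)*(z + 1)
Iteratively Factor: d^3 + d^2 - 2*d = (d)*(d^2 + d - 2) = d*(d - 1)*(d + 2)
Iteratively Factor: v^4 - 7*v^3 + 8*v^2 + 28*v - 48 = (v + 2)*(v^3 - 9*v^2 + 26*v - 24) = (v - 3)*(v + 2)*(v^2 - 6*v + 8) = (v - 4)*(v - 3)*(v + 2)*(v - 2)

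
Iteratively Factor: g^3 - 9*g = (g + 3)*(g^2 - 3*g) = g*(g + 3)*(g - 3)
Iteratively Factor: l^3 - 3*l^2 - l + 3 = (l + 1)*(l^2 - 4*l + 3) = (l - 3)*(l + 1)*(l - 1)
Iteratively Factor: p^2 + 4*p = (p + 4)*(p)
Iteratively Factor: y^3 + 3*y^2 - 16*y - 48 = (y - 4)*(y^2 + 7*y + 12) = (y - 4)*(y + 3)*(y + 4)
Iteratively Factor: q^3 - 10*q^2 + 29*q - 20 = (q - 5)*(q^2 - 5*q + 4) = (q - 5)*(q - 4)*(q - 1)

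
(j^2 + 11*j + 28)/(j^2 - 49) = (j + 4)/(j - 7)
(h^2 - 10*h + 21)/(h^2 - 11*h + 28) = (h - 3)/(h - 4)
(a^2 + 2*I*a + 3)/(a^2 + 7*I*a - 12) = (a - I)/(a + 4*I)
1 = 1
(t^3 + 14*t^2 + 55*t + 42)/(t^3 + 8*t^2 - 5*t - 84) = (t^2 + 7*t + 6)/(t^2 + t - 12)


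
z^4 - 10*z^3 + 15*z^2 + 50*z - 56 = (z - 7)*(z - 4)*(z - 1)*(z + 2)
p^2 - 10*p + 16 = (p - 8)*(p - 2)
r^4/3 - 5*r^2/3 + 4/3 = (r/3 + 1/3)*(r - 2)*(r - 1)*(r + 2)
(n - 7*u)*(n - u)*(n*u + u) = n^3*u - 8*n^2*u^2 + n^2*u + 7*n*u^3 - 8*n*u^2 + 7*u^3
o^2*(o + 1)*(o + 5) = o^4 + 6*o^3 + 5*o^2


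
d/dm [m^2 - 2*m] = 2*m - 2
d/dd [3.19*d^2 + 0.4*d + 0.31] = 6.38*d + 0.4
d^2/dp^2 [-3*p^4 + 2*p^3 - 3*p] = 12*p*(1 - 3*p)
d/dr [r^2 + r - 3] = 2*r + 1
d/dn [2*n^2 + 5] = 4*n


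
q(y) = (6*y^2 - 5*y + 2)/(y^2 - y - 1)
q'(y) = (1 - 2*y)*(6*y^2 - 5*y + 2)/(y^2 - y - 1)^2 + (12*y - 5)/(y^2 - y - 1) = (-y^2 - 16*y + 7)/(y^4 - 2*y^3 - y^2 + 2*y + 1)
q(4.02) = 7.08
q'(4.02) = -0.59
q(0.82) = -1.69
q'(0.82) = -5.16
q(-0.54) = -38.30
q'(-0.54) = 541.23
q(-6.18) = 6.04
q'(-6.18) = 0.04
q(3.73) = 7.28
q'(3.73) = -0.79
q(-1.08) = 11.55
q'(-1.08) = 14.88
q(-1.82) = 7.50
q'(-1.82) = 1.92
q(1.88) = 21.10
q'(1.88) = -62.15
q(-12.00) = 5.97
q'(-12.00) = 0.00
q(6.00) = 6.48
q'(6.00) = -0.15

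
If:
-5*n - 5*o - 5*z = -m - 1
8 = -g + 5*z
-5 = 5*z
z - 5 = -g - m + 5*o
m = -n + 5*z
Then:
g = -13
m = -10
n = 5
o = -29/5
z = -1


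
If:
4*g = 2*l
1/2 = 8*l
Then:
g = 1/32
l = 1/16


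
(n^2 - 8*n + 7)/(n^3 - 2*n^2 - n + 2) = (n - 7)/(n^2 - n - 2)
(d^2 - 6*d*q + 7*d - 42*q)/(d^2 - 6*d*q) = (d + 7)/d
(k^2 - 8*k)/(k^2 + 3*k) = (k - 8)/(k + 3)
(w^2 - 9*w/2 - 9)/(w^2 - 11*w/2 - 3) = (2*w + 3)/(2*w + 1)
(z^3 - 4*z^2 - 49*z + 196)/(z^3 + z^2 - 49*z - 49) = (z - 4)/(z + 1)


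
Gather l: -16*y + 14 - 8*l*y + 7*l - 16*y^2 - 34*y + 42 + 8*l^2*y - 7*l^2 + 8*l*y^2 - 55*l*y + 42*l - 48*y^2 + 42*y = l^2*(8*y - 7) + l*(8*y^2 - 63*y + 49) - 64*y^2 - 8*y + 56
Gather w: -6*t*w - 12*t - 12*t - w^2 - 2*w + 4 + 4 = -24*t - w^2 + w*(-6*t - 2) + 8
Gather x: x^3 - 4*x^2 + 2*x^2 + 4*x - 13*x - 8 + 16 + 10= x^3 - 2*x^2 - 9*x + 18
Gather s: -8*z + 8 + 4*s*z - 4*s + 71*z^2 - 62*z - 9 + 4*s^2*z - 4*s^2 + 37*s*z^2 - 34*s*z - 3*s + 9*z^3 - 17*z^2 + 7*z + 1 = s^2*(4*z - 4) + s*(37*z^2 - 30*z - 7) + 9*z^3 + 54*z^2 - 63*z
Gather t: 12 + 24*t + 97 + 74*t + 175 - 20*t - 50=78*t + 234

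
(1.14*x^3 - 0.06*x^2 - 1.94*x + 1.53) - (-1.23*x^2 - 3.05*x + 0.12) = 1.14*x^3 + 1.17*x^2 + 1.11*x + 1.41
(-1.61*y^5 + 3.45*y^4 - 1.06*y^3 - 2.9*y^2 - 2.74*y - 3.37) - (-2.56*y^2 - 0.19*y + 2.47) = -1.61*y^5 + 3.45*y^4 - 1.06*y^3 - 0.34*y^2 - 2.55*y - 5.84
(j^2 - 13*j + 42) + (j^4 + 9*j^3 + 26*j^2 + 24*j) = j^4 + 9*j^3 + 27*j^2 + 11*j + 42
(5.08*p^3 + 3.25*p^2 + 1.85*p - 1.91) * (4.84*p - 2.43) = 24.5872*p^4 + 3.3856*p^3 + 1.0565*p^2 - 13.7399*p + 4.6413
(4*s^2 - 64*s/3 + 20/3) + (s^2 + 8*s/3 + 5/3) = 5*s^2 - 56*s/3 + 25/3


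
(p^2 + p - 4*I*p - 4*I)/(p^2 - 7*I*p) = (p^2 + p - 4*I*p - 4*I)/(p*(p - 7*I))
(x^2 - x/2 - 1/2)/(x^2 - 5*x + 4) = (x + 1/2)/(x - 4)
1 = 1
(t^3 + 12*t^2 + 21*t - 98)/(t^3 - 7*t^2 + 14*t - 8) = (t^2 + 14*t + 49)/(t^2 - 5*t + 4)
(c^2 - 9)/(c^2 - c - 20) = (9 - c^2)/(-c^2 + c + 20)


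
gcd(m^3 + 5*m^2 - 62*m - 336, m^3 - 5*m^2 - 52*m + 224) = m^2 - m - 56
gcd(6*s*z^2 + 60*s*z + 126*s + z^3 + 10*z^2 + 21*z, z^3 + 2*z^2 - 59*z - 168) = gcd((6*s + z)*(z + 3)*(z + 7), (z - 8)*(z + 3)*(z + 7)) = z^2 + 10*z + 21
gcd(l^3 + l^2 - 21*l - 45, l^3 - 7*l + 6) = l + 3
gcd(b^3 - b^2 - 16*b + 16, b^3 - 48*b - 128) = b + 4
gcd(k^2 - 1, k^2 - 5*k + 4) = k - 1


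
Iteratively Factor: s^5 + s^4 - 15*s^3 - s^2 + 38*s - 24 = (s + 2)*(s^4 - s^3 - 13*s^2 + 25*s - 12) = (s - 1)*(s + 2)*(s^3 - 13*s + 12) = (s - 1)*(s + 2)*(s + 4)*(s^2 - 4*s + 3) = (s - 3)*(s - 1)*(s + 2)*(s + 4)*(s - 1)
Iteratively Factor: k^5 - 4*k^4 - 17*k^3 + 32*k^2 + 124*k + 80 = (k - 5)*(k^4 + k^3 - 12*k^2 - 28*k - 16) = (k - 5)*(k + 1)*(k^3 - 12*k - 16) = (k - 5)*(k - 4)*(k + 1)*(k^2 + 4*k + 4) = (k - 5)*(k - 4)*(k + 1)*(k + 2)*(k + 2)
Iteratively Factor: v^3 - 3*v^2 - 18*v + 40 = (v + 4)*(v^2 - 7*v + 10) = (v - 2)*(v + 4)*(v - 5)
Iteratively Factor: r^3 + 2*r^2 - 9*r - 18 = (r + 2)*(r^2 - 9) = (r - 3)*(r + 2)*(r + 3)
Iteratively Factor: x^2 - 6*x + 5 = (x - 5)*(x - 1)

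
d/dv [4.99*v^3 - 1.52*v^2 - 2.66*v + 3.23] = 14.97*v^2 - 3.04*v - 2.66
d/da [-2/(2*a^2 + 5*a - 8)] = 2*(4*a + 5)/(2*a^2 + 5*a - 8)^2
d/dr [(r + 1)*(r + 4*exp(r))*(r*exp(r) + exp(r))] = (r + 1)*(r + (r + 1)*(4*exp(r) + 1) + (r + 2)*(r + 4*exp(r)) + 4*exp(r))*exp(r)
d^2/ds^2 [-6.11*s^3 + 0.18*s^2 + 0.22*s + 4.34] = 0.36 - 36.66*s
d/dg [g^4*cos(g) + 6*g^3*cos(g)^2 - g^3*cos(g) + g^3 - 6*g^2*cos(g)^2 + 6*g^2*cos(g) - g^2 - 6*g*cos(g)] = -g^4*sin(g) + g^3*sin(g) - 6*g^3*sin(2*g) + 4*g^3*cos(g) - 6*g^2*sin(g) + 6*g^2*sin(2*g) + 18*g^2*cos(g)^2 - 3*g^2*cos(g) + 3*g^2 + 6*g*sin(g) - 12*g*cos(g)^2 + 12*g*cos(g) - 2*g - 6*cos(g)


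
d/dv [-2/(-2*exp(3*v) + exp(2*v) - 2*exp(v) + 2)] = 4*(-3*exp(2*v) + exp(v) - 1)*exp(v)/(2*exp(3*v) - exp(2*v) + 2*exp(v) - 2)^2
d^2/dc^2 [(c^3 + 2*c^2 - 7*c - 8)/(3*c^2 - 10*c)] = 2*(97*c^3 - 216*c^2 + 720*c - 800)/(c^3*(27*c^3 - 270*c^2 + 900*c - 1000))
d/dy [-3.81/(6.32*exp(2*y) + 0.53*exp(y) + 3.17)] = (48.1584*exp(y) + 2.0193)*exp(y)/(6.32*exp(2*y) + 0.53*exp(y) + 3.17)^2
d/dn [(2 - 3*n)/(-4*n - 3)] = 17/(4*n + 3)^2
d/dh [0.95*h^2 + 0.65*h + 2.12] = 1.9*h + 0.65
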